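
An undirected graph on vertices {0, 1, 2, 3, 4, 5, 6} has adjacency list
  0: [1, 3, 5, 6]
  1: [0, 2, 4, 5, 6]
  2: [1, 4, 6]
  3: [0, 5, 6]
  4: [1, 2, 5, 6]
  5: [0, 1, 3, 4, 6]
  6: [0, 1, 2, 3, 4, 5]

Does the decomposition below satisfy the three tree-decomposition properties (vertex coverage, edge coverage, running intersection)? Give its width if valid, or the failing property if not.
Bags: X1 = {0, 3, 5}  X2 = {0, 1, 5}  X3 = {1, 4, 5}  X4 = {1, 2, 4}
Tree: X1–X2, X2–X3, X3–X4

No — vertex 6 appears in no bag.

A tree decomposition must satisfy three properties: every vertex lies in some bag; for every edge, both endpoints lie together in some bag; and for every vertex, the bags containing it form a connected subtree. Here vertex 6 appears in no bag, so the decomposition is invalid.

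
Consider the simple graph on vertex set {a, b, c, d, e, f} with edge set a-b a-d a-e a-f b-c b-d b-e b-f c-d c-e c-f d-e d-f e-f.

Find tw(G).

A width-4 tree decomposition is:
Bags: B1 = {a, b, d, e, f}  B2 = {b, c, d, e, f}
Tree: B1–B2
Every bag has size at most 5, so the width is 5 − 1 = 4 and tw(G) ≤ 4. On the other hand G contains the 5-clique {b, c, d, e, f}. A clique must lie in a single bag of any decomposition, so no decomposition can have width below 4. Hence tw(G) = 4 exactly.

4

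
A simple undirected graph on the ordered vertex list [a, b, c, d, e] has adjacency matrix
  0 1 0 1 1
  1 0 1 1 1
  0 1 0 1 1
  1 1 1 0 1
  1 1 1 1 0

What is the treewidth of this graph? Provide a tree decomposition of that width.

Treewidth 3.
Bags: B1 = {b, c, d, e}  B2 = {a, b, d, e}
Tree: B1–B2

The largest bag has 4 vertices, giving width 3; this decomposition certifies tw(G) ≤ 3. Conversely, {b, c, d, e} is a clique of size 4, and the vertices of any clique must share a bag in every tree decomposition; so some bag has ≥ 4 vertices and tw(G) ≥ 3. Hence tw(G) = 3 exactly.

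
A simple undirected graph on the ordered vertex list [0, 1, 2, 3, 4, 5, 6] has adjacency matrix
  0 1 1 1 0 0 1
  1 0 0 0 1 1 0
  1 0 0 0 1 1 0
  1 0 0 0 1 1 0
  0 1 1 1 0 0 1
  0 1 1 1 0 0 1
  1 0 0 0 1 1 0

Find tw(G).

A width-3 tree decomposition is:
Bags: B1 = {0, 4, 5, 6}  B2 = {0, 2, 4, 5}  B3 = {0, 1, 4, 5}  B4 = {0, 3, 4, 5}
Tree: B1–B2, B2–B3, B3–B4
Every bag has size at most 4, so the width is 4 − 1 = 3 and tw(G) ≤ 3. For the lower bound: the 4 vertex sets {4,6}, {0,2}, {5}, {1} are disjoint, each induces a connected subgraph, and every pair is joined by at least one edge of G. Contracting each set to a single vertex therefore yields K_{4} as a minor, and since treewidth is minor-monotone, tw(G) ≥ tw(K_{4}) = 3. Therefore the treewidth is 3.

3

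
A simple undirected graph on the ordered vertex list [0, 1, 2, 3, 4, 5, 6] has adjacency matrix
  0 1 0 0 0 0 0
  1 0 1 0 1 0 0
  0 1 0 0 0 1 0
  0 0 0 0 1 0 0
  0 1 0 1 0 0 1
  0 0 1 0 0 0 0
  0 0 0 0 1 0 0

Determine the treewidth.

1

A width-1 tree decomposition is:
Bags: B1 = {3, 4}  B2 = {1, 4}  B3 = {0, 1}  B4 = {1, 2}  B5 = {2, 5}  B6 = {4, 6}
Tree: B1–B2, B2–B3, B3–B4, B4–B5, B2–B6
Every bag has size at most 2, so the width is 2 − 1 = 1 and tw(G) ≤ 1. G has an edge, so its treewidth is at least 1. Therefore the treewidth is 1.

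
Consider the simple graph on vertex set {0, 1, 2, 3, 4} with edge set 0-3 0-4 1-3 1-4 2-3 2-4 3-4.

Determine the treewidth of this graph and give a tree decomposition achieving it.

Every bag has size at most 3, so the width is 3 − 1 = 2 and tw(G) ≤ 2. On the other hand G contains the 3-clique {0, 3, 4}. A clique must lie in a single bag of any decomposition, so no decomposition can have width below 2. Therefore the treewidth is 2.

Treewidth 2.
Bags: B1 = {2, 3, 4}  B2 = {0, 3, 4}  B3 = {1, 3, 4}
Tree: B1–B2, B2–B3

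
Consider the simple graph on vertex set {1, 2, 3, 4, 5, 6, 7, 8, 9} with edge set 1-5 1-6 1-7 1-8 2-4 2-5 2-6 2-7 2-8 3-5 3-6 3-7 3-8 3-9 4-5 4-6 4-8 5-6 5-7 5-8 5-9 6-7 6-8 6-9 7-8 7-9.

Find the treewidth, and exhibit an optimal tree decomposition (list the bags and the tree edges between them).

The largest bag has 5 vertices, giving width 4; this decomposition certifies tw(G) ≤ 4. Conversely, {2, 4, 5, 6, 8} is a clique of size 5, and the vertices of any clique must share a bag in every tree decomposition; so some bag has ≥ 5 vertices and tw(G) ≥ 4. Combining the bounds, tw(G) = 4.

Treewidth 4.
One such decomposition:
Bags: B1 = {1, 5, 6, 7, 8}  B2 = {3, 5, 6, 7, 8}  B3 = {2, 5, 6, 7, 8}  B4 = {2, 4, 5, 6, 8}  B5 = {3, 5, 6, 7, 9}
Tree: B1–B2, B1–B3, B3–B4, B2–B5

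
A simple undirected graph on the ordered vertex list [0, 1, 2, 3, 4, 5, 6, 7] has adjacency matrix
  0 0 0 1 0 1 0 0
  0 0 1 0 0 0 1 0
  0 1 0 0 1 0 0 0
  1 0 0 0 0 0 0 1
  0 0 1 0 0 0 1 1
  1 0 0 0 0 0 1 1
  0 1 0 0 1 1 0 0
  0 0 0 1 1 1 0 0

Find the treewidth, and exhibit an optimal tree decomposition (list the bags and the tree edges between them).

The largest bag has 3 vertices, giving width 2; this decomposition certifies tw(G) ≤ 2. Since 0–3–7–5–0 is a cycle in G, G is not acyclic. Forests are exactly the graphs of treewidth ≤ 1, so tw(G) ≥ 2. Combining the bounds, tw(G) = 2.

Treewidth 2.
Bags: B1 = {0, 3, 5}  B2 = {3, 5, 7}  B3 = {5, 6, 7}  B4 = {4, 6, 7}  B5 = {1, 4, 6}  B6 = {1, 2, 4}
Tree: B1–B2, B2–B3, B3–B4, B4–B5, B5–B6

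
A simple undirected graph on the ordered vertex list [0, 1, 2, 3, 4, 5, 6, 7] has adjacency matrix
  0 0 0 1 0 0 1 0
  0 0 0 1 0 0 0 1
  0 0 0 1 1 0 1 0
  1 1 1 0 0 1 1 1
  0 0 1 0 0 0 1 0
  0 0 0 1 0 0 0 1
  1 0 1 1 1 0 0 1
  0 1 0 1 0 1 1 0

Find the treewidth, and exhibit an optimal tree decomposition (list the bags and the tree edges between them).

Each bag holds 3 vertices, so the decomposition has width 2, which upper-bounds the treewidth. Conversely, {1, 3, 7} is a clique of size 3, and the vertices of any clique must share a bag in every tree decomposition; so some bag has ≥ 3 vertices and tw(G) ≥ 2. The upper and lower bounds meet at 2, so that is the treewidth.

Treewidth 2.
Bags: B1 = {2, 3, 6}  B2 = {3, 6, 7}  B3 = {2, 4, 6}  B4 = {1, 3, 7}  B5 = {3, 5, 7}  B6 = {0, 3, 6}
Tree: B1–B2, B1–B3, B2–B4, B2–B5, B2–B6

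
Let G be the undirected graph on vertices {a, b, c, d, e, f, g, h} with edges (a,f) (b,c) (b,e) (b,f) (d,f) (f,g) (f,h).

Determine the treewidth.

1

A width-1 tree decomposition is:
Bags: B1 = {b, f}  B2 = {f, h}  B3 = {a, f}  B4 = {d, f}  B5 = {b, c}  B6 = {f, g}  B7 = {b, e}
Tree: B1–B2, B2–B3, B3–B4, B1–B5, B4–B6, B5–B7
Every bag has size at most 2, so the width is 2 − 1 = 1 and tw(G) ≤ 1. Since G has at least one edge (e.g. b–f), it is not an edgeless graph, so tw(G) ≥ 1. Hence tw(G) = 1 exactly.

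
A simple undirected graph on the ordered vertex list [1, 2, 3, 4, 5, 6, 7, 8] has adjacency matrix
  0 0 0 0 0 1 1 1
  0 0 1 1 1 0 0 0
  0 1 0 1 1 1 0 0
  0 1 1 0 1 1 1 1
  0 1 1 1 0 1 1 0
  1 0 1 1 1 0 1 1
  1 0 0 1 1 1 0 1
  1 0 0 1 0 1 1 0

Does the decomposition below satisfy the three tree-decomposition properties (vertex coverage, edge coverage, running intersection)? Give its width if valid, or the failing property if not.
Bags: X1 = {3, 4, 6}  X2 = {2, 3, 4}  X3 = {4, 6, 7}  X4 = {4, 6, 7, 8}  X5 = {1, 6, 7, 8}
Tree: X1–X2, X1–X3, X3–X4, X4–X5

No — vertex 5 appears in no bag.

A tree decomposition must satisfy three properties: every vertex lies in some bag; for every edge, both endpoints lie together in some bag; and for every vertex, the bags containing it form a connected subtree. Here vertex 5 appears in no bag, so the decomposition is invalid.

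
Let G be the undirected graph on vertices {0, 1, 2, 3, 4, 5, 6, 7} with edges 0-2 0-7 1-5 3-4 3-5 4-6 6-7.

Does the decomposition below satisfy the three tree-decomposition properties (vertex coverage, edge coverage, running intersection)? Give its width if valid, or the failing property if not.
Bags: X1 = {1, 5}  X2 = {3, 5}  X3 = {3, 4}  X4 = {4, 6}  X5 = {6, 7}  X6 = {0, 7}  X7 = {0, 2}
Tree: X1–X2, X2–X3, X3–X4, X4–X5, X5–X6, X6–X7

Vertex coverage: the bags together contain {0, 1, 2, 3, 4, 5, 6, 7}, the full vertex set. Edge coverage: each edge of G has both endpoints in at least one bag. Running intersection: for every vertex, the bags containing it form a connected subtree. All three properties hold, so this is a valid tree decomposition of width max|bag| − 1 = 1, and hence tw(G) ≤ 1.

Yes; width 1.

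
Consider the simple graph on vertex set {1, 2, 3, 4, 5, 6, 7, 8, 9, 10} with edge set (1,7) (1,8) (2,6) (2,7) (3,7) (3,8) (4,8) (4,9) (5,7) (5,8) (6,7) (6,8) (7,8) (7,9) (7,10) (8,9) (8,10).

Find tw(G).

A width-2 tree decomposition is:
Bags: B1 = {7, 8, 9}  B2 = {6, 7, 8}  B3 = {4, 8, 9}  B4 = {5, 7, 8}  B5 = {2, 6, 7}  B6 = {1, 7, 8}  B7 = {7, 8, 10}  B8 = {3, 7, 8}
Tree: B1–B2, B1–B3, B2–B4, B2–B5, B4–B6, B6–B7, B1–B8
Every bag has size at most 3, so the width is 3 − 1 = 2 and tw(G) ≤ 2. Conversely, {4, 8, 9} is a clique of size 3, and the vertices of any clique must share a bag in every tree decomposition; so some bag has ≥ 3 vertices and tw(G) ≥ 2. The upper and lower bounds meet at 2, so that is the treewidth.

2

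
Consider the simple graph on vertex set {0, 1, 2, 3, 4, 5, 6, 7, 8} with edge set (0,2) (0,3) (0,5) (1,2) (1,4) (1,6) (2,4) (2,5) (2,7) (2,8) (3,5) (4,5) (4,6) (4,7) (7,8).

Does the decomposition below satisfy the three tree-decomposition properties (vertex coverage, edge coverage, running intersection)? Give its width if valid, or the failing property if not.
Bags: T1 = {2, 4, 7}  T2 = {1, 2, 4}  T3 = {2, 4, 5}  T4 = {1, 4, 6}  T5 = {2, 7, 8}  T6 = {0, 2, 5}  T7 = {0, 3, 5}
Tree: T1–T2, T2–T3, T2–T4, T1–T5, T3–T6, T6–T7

Vertex coverage: the bags together contain {0, 1, 2, 3, 4, 5, 6, 7, 8}, the full vertex set. Edge coverage: each edge of G has both endpoints in at least one bag. Running intersection: for every vertex, the bags containing it form a connected subtree. All three properties hold, so this is a valid tree decomposition of width max|bag| − 1 = 2, and hence tw(G) ≤ 2.

Yes; width 2.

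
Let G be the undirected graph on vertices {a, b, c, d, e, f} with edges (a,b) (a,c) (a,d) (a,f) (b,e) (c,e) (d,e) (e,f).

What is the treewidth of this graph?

A width-2 tree decomposition is:
Bags: B1 = {a, c, e}  B2 = {a, b, e}  B3 = {a, d, e}  B4 = {a, e, f}
Tree: B1–B2, B2–B3, B3–B4
Each bag holds 3 vertices, so the decomposition has width 2, which upper-bounds the treewidth. Since e–c–a–b–e is a cycle in G, G is not acyclic. Forests are exactly the graphs of treewidth ≤ 1, so tw(G) ≥ 2. Hence tw(G) = 2 exactly.

2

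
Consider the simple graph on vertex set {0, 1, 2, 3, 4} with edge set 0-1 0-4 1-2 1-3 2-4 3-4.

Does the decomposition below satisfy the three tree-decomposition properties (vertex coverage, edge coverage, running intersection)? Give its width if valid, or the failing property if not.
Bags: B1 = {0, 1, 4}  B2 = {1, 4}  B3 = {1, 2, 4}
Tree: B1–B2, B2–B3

No — vertex 3 appears in no bag.

A tree decomposition must satisfy three properties: every vertex lies in some bag; for every edge, both endpoints lie together in some bag; and for every vertex, the bags containing it form a connected subtree. Here vertex 3 appears in no bag, so the decomposition is invalid.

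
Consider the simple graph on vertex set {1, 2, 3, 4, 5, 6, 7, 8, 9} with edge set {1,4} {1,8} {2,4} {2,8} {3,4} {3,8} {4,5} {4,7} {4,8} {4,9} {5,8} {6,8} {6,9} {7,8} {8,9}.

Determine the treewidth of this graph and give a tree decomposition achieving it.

Treewidth 2.
Bags: B1 = {3, 4, 8}  B2 = {4, 7, 8}  B3 = {1, 4, 8}  B4 = {4, 8, 9}  B5 = {4, 5, 8}  B6 = {6, 8, 9}  B7 = {2, 4, 8}
Tree: B1–B2, B2–B3, B1–B4, B4–B5, B4–B6, B2–B7

Each bag holds 3 vertices, so the decomposition has width 2, which upper-bounds the treewidth. For the lower bound, the 3 vertices {1, 4, 8} are pairwise adjacent, and any tree decomposition puts a clique entirely inside one bag — forcing width ≥ 2. Combining the bounds, tw(G) = 2.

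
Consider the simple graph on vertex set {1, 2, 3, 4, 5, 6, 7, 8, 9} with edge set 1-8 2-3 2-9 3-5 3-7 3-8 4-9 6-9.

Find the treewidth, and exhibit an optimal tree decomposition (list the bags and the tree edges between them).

Treewidth 1.
One such decomposition:
Bags: B1 = {2, 3}  B2 = {2, 9}  B3 = {4, 9}  B4 = {3, 8}  B5 = {3, 5}  B6 = {3, 7}  B7 = {6, 9}  B8 = {1, 8}
Tree: B1–B2, B2–B3, B1–B4, B1–B5, B1–B6, B2–B7, B4–B8

Each bag holds 2 vertices, so the decomposition has width 1, which upper-bounds the treewidth. Any graph with an edge has treewidth ≥ 1, and G has the edge 3–2. Combining the bounds, tw(G) = 1.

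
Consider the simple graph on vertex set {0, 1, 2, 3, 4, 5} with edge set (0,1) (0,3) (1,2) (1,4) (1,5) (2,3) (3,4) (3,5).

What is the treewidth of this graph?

2

A width-2 tree decomposition is:
Bags: B1 = {1, 2, 3}  B2 = {1, 3, 5}  B3 = {0, 1, 3}  B4 = {1, 3, 4}
Tree: B1–B2, B2–B3, B3–B4
Every bag has size at most 3, so the width is 3 − 1 = 2 and tw(G) ≤ 2. For the lower bound, G contains the cycle 3–2–1–5–3, so G is not a forest; only forests have treewidth ≤ 1, hence tw(G) ≥ 2. Hence tw(G) = 2 exactly.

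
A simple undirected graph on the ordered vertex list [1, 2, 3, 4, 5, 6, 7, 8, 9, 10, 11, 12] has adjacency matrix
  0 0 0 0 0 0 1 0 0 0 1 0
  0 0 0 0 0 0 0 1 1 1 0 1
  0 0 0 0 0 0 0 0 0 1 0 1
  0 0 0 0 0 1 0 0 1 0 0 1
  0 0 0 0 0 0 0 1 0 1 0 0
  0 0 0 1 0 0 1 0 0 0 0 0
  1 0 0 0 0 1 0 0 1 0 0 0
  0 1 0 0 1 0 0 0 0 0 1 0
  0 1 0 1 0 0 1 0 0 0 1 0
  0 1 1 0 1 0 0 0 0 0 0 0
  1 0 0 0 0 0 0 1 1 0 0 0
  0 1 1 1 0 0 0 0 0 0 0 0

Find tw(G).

3

A width-3 tree decomposition is:
Bags: B1 = {1, 4, 6, 7}  B2 = {1, 4, 7, 9}  B3 = {1, 4, 9, 11}  B4 = {4, 9, 11, 12}  B5 = {2, 9, 11, 12}  B6 = {2, 8, 11, 12}  B7 = {2, 3, 8, 12}  B8 = {2, 3, 8, 10}  B9 = {3, 5, 8, 10}
Tree: B1–B2, B2–B3, B3–B4, B4–B5, B5–B6, B6–B7, B7–B8, B8–B9
The largest bag has 4 vertices, giving width 3; this decomposition certifies tw(G) ≤ 3. For the lower bound: the 4 vertex sets {1,6,7}, {4}, {9}, {2,8,11,12} are disjoint, each induces a connected subgraph, and every pair is joined by at least one edge of G. Contracting each set to a single vertex therefore yields K_{4} as a minor, and since treewidth is minor-monotone, tw(G) ≥ tw(K_{4}) = 3. Combining the bounds, tw(G) = 3.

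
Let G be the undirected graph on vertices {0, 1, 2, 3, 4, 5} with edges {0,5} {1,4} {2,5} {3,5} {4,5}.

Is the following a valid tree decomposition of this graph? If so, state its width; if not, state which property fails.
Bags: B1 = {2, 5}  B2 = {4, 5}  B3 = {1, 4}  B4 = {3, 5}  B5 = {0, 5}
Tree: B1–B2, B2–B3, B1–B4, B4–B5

Checking the three conditions: (i) the bags cover all of {0, 1, 2, 3, 4, 5}; (ii) for each edge, some bag contains both endpoints; (iii) the bags containing any fixed vertex form a subtree. All hold, so the decomposition is valid with width 2 − 1 = 1.

Yes; width 1.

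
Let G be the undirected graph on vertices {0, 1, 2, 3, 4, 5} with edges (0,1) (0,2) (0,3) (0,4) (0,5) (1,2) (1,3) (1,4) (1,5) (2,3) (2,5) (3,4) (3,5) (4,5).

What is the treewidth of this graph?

A width-4 tree decomposition is:
Bags: B1 = {0, 1, 2, 3, 5}  B2 = {0, 1, 3, 4, 5}
Tree: B1–B2
Every bag has size at most 5, so the width is 5 − 1 = 4 and tw(G) ≤ 4. For the lower bound, the 5 vertices {0, 1, 2, 3, 5} are pairwise adjacent, and any tree decomposition puts a clique entirely inside one bag — forcing width ≥ 4. Hence tw(G) = 4 exactly.

4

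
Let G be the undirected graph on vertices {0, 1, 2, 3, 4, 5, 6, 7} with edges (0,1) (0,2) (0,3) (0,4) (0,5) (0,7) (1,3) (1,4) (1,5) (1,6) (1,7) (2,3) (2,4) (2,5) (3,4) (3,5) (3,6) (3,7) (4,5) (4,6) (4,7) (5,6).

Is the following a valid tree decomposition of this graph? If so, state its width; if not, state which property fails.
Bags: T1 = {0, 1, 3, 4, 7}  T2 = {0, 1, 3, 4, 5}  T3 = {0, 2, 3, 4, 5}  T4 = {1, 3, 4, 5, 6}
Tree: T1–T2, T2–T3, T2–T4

Every vertex of G appears in some bag (union = {0, 1, 2, 3, 4, 5, 6, 7}); every edge is covered by a bag; and for each vertex v the set of bags containing v is connected in the bag tree. The decomposition is therefore valid. The largest bag has 5 vertices, so the width is 4.

Yes; width 4.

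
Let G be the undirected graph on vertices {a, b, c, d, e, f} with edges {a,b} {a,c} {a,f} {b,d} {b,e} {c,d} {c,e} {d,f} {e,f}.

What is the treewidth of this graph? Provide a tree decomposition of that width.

Every bag has size at most 4, so the width is 4 − 1 = 3 and tw(G) ≤ 3. For the lower bound: the 4 vertex sets {a,b}, {c,e}, {d}, {f} are disjoint, each induces a connected subgraph, and every pair is joined by at least one edge of G. Contracting each set to a single vertex therefore yields K_{4} as a minor, and since treewidth is minor-monotone, tw(G) ≥ tw(K_{4}) = 3. Hence tw(G) = 3 exactly.

Treewidth 3.
Bags: B1 = {a, b, d, e}  B2 = {a, c, d, e}  B3 = {a, d, e, f}
Tree: B1–B2, B2–B3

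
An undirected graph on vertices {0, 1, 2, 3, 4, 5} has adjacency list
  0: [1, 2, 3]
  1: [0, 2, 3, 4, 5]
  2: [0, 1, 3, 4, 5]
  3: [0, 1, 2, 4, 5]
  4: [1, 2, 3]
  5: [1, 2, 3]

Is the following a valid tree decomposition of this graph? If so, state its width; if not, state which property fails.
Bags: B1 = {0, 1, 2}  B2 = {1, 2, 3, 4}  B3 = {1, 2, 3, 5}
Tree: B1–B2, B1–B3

No — edge (3,0) lies in no bag.

A tree decomposition must satisfy three properties: every vertex lies in some bag; for every edge, both endpoints lie together in some bag; and for every vertex, the bags containing it form a connected subtree. Here edge (3,0) lies in no bag, so the decomposition is invalid.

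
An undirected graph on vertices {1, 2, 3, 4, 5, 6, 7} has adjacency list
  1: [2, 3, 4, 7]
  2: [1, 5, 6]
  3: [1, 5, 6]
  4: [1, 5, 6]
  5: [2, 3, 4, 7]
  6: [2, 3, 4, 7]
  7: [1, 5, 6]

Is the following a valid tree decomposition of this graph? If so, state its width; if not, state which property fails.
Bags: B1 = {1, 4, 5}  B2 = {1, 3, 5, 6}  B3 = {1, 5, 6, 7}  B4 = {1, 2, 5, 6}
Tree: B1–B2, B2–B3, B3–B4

No — edge (6,4) lies in no bag.

A tree decomposition must satisfy three properties: every vertex lies in some bag; for every edge, both endpoints lie together in some bag; and for every vertex, the bags containing it form a connected subtree. Here edge (6,4) lies in no bag, so the decomposition is invalid.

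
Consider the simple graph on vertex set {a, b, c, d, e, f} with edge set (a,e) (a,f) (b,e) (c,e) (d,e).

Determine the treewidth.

1

A width-1 tree decomposition is:
Bags: B1 = {a, e}  B2 = {c, e}  B3 = {b, e}  B4 = {a, f}  B5 = {d, e}
Tree: B1–B2, B1–B3, B1–B4, B2–B5
Each bag holds 2 vertices, so the decomposition has width 1, which upper-bounds the treewidth. Since G has at least one edge (e.g. e–a), it is not an edgeless graph, so tw(G) ≥ 1. Therefore the treewidth is 1.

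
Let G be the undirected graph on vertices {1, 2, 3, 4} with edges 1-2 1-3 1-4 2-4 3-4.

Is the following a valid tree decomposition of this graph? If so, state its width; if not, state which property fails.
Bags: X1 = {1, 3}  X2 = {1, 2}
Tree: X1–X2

No — vertex 4 appears in no bag.

A tree decomposition must satisfy three properties: every vertex lies in some bag; for every edge, both endpoints lie together in some bag; and for every vertex, the bags containing it form a connected subtree. Here vertex 4 appears in no bag, so the decomposition is invalid.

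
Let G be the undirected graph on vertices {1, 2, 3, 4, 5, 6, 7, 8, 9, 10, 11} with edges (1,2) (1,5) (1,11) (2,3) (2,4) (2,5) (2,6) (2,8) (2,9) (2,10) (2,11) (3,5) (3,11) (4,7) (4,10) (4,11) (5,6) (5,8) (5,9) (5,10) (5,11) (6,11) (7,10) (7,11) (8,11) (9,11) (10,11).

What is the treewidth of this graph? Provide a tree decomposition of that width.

Treewidth 3.
Bags: B1 = {2, 5, 10, 11}  B2 = {2, 4, 10, 11}  B3 = {1, 2, 5, 11}  B4 = {2, 5, 8, 11}  B5 = {2, 5, 6, 11}  B6 = {2, 3, 5, 11}  B7 = {2, 5, 9, 11}  B8 = {4, 7, 10, 11}
Tree: B1–B2, B1–B3, B3–B4, B4–B5, B1–B6, B5–B7, B2–B8

Each bag holds 4 vertices, so the decomposition has width 3, which upper-bounds the treewidth. On the other hand G contains the 4-clique {2, 4, 10, 11}. A clique must lie in a single bag of any decomposition, so no decomposition can have width below 3. Combining the bounds, tw(G) = 3.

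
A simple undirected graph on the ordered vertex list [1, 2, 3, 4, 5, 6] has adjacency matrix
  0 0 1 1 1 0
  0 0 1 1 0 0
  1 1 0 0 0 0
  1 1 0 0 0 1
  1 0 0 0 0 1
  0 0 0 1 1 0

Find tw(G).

2

A width-2 tree decomposition is:
Bags: B1 = {1, 5, 6}  B2 = {1, 4, 6}  B3 = {1, 3, 4}  B4 = {2, 3, 4}
Tree: B1–B2, B2–B3, B3–B4
The largest bag has 3 vertices, giving width 2; this decomposition certifies tw(G) ≤ 2. The edges 5–6–4–1–5 form a cycle, so G is not a tree and its treewidth is at least 2. Hence tw(G) = 2 exactly.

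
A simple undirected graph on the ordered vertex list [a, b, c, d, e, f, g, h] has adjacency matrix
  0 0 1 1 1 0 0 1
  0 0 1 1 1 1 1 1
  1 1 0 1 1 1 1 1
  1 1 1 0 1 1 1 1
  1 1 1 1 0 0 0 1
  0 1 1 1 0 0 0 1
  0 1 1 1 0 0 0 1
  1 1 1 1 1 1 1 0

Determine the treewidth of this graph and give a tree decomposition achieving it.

Treewidth 4.
One such decomposition:
Bags: B1 = {b, c, d, g, h}  B2 = {b, c, d, e, h}  B3 = {b, c, d, f, h}  B4 = {a, c, d, e, h}
Tree: B1–B2, B1–B3, B2–B4

Each bag holds 5 vertices, so the decomposition has width 4, which upper-bounds the treewidth. For the lower bound, the 5 vertices {a, c, d, e, h} are pairwise adjacent, and any tree decomposition puts a clique entirely inside one bag — forcing width ≥ 4. Therefore the treewidth is 4.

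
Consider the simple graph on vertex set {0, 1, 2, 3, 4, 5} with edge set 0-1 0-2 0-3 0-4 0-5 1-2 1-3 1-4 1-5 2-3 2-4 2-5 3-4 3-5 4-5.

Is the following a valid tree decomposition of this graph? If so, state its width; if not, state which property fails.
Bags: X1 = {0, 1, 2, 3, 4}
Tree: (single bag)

A tree decomposition must satisfy three properties: every vertex lies in some bag; for every edge, both endpoints lie together in some bag; and for every vertex, the bags containing it form a connected subtree. Here vertex 5 appears in no bag, so the decomposition is invalid.

No — vertex 5 appears in no bag.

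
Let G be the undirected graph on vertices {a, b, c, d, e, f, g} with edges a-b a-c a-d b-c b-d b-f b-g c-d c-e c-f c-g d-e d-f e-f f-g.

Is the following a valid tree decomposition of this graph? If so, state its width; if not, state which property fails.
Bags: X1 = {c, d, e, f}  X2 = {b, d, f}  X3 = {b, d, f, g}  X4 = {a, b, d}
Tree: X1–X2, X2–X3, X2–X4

No — edge (c,b) lies in no bag.

A tree decomposition must satisfy three properties: every vertex lies in some bag; for every edge, both endpoints lie together in some bag; and for every vertex, the bags containing it form a connected subtree. Here edge (c,b) lies in no bag, so the decomposition is invalid.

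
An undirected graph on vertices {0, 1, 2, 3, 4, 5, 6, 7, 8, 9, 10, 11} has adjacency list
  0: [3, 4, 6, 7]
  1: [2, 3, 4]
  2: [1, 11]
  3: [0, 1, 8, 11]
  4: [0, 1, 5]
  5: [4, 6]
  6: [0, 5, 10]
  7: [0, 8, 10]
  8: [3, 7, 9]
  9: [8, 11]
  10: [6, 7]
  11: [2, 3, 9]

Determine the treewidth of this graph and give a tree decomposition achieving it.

The largest bag has 4 vertices, giving width 3; this decomposition certifies tw(G) ≤ 3. For the lower bound: the 4 vertex sets {2,9,11}, {8}, {3}, {0,1,4,7} are disjoint, each induces a connected subgraph, and every pair is joined by at least one edge of G. Contracting each set to a single vertex therefore yields K_{4} as a minor, and since treewidth is minor-monotone, tw(G) ≥ tw(K_{4}) = 3. Combining the bounds, tw(G) = 3.

Treewidth 3.
Bags: B1 = {2, 8, 9, 11}  B2 = {2, 3, 8, 11}  B3 = {1, 2, 3, 8}  B4 = {1, 3, 7, 8}  B5 = {0, 1, 3, 7}  B6 = {0, 1, 4, 7}  B7 = {0, 4, 7, 10}  B8 = {0, 4, 6, 10}  B9 = {4, 5, 6, 10}
Tree: B1–B2, B2–B3, B3–B4, B4–B5, B5–B6, B6–B7, B7–B8, B8–B9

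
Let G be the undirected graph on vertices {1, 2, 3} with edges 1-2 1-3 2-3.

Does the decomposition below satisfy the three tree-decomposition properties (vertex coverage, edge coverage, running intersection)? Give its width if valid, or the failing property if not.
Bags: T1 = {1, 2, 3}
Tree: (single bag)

Yes; width 2.

Vertex coverage: the bags together contain {1, 2, 3}, the full vertex set. Edge coverage: each edge of G has both endpoints in at least one bag. Running intersection: for every vertex, the bags containing it form a connected subtree. All three properties hold, so this is a valid tree decomposition of width max|bag| − 1 = 2, and hence tw(G) ≤ 2.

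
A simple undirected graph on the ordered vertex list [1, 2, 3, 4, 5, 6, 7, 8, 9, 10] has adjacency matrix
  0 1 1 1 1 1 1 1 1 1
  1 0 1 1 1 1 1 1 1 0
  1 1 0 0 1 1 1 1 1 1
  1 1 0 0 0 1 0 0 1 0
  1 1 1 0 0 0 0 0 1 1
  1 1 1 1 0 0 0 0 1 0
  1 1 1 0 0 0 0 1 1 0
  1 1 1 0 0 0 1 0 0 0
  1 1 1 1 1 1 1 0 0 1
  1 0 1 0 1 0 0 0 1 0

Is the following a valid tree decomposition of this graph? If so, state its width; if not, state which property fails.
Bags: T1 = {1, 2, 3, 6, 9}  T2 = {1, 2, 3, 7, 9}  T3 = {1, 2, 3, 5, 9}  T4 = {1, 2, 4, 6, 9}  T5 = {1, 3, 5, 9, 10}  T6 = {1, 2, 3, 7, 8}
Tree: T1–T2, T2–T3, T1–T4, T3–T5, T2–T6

Checking the three conditions: (i) the bags cover all of {1, 2, 3, 4, 5, 6, 7, 8, 9, 10}; (ii) for each edge, some bag contains both endpoints; (iii) the bags containing any fixed vertex form a subtree. All hold, so the decomposition is valid with width 5 − 1 = 4.

Yes; width 4.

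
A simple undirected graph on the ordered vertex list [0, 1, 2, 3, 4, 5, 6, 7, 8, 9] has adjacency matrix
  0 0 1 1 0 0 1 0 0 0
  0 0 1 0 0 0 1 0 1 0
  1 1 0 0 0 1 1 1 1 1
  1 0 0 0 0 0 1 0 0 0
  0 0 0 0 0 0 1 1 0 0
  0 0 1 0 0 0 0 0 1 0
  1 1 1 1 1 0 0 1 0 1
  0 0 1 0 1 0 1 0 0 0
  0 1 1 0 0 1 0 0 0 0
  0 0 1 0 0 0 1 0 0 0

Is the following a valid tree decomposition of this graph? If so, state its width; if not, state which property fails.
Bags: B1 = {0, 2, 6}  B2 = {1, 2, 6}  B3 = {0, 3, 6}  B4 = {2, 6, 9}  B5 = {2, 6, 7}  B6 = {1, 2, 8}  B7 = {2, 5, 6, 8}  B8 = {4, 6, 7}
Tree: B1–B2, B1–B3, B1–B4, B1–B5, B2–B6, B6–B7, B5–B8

No — bags containing vertex 6 are not connected in the tree.

A tree decomposition must satisfy three properties: every vertex lies in some bag; for every edge, both endpoints lie together in some bag; and for every vertex, the bags containing it form a connected subtree. Here bags containing vertex 6 are not connected in the tree, so the decomposition is invalid.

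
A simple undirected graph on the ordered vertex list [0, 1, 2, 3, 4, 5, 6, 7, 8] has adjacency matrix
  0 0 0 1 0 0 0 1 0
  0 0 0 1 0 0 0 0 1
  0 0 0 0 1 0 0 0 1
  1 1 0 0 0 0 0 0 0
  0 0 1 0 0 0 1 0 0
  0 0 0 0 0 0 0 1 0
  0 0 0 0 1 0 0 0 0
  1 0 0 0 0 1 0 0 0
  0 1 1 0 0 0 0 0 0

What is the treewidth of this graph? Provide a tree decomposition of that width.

Each bag holds 2 vertices, so the decomposition has width 1, which upper-bounds the treewidth. Since G has at least one edge (e.g. 5–7), it is not an edgeless graph, so tw(G) ≥ 1. Therefore the treewidth is 1.

Treewidth 1.
One optimal decomposition is:
Bags: B1 = {5, 7}  B2 = {0, 7}  B3 = {0, 3}  B4 = {1, 3}  B5 = {1, 8}  B6 = {2, 8}  B7 = {2, 4}  B8 = {4, 6}
Tree: B1–B2, B2–B3, B3–B4, B4–B5, B5–B6, B6–B7, B7–B8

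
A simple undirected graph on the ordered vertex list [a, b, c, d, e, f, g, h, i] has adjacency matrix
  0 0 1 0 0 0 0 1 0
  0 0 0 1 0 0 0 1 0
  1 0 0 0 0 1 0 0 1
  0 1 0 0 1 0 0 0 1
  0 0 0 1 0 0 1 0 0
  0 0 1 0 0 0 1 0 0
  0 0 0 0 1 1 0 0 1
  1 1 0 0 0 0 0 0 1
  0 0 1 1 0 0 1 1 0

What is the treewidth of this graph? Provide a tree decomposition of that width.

Treewidth 3.
One such decomposition:
Bags: B1 = {b, d, e, h}  B2 = {d, e, h, i}  B3 = {e, g, h, i}  B4 = {a, g, h, i}  B5 = {a, c, g, i}  B6 = {a, c, f, g}
Tree: B1–B2, B2–B3, B3–B4, B4–B5, B5–B6

The largest bag has 4 vertices, giving width 3; this decomposition certifies tw(G) ≤ 3. For the lower bound: the 4 vertex sets {b,d,e}, {h}, {i}, {a,c,f,g} are disjoint, each induces a connected subgraph, and every pair is joined by at least one edge of G. Contracting each set to a single vertex therefore yields K_{4} as a minor, and since treewidth is minor-monotone, tw(G) ≥ tw(K_{4}) = 3. Therefore the treewidth is 3.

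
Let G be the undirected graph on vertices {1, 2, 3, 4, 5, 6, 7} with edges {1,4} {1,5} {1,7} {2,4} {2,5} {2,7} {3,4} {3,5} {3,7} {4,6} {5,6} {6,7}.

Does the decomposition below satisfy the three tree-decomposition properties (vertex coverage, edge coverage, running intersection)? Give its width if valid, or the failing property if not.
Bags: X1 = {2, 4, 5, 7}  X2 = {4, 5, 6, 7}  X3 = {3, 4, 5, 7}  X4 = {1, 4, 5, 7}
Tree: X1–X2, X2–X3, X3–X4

Yes; width 3.

Every vertex of G appears in some bag (union = {1, 2, 3, 4, 5, 6, 7}); every edge is covered by a bag; and for each vertex v the set of bags containing v is connected in the bag tree. The decomposition is therefore valid. The largest bag has 4 vertices, so the width is 3.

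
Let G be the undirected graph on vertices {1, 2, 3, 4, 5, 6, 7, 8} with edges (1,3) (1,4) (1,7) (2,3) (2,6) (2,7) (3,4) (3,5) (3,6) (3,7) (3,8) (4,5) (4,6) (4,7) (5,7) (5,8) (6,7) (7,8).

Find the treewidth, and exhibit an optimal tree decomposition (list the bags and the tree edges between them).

Treewidth 3.
One optimal decomposition is:
Bags: B1 = {3, 4, 5, 7}  B2 = {1, 3, 4, 7}  B3 = {3, 4, 6, 7}  B4 = {3, 5, 7, 8}  B5 = {2, 3, 6, 7}
Tree: B1–B2, B1–B3, B1–B4, B3–B5

The largest bag has 4 vertices, giving width 3; this decomposition certifies tw(G) ≤ 3. For the lower bound, the 4 vertices {3, 5, 7, 8} are pairwise adjacent, and any tree decomposition puts a clique entirely inside one bag — forcing width ≥ 3. The upper and lower bounds meet at 3, so that is the treewidth.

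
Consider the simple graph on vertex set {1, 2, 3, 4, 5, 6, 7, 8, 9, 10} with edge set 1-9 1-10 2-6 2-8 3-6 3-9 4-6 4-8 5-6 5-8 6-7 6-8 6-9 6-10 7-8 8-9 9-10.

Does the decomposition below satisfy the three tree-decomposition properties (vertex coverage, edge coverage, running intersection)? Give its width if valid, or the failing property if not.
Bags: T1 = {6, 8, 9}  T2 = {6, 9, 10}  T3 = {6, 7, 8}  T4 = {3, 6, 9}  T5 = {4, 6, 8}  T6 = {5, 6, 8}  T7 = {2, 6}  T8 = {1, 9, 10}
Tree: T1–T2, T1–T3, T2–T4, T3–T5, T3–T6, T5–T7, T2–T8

No — edge (8,2) lies in no bag.

A tree decomposition must satisfy three properties: every vertex lies in some bag; for every edge, both endpoints lie together in some bag; and for every vertex, the bags containing it form a connected subtree. Here edge (8,2) lies in no bag, so the decomposition is invalid.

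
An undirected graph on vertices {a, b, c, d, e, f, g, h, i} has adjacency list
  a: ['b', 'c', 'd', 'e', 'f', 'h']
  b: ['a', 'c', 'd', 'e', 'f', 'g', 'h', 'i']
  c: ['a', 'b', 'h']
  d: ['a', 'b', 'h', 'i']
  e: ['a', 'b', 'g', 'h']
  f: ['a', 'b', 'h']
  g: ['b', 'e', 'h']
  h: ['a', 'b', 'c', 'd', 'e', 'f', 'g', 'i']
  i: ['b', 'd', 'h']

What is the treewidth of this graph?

3

A width-3 tree decomposition is:
Bags: B1 = {a, b, e, h}  B2 = {a, b, d, h}  B3 = {a, b, f, h}  B4 = {b, e, g, h}  B5 = {b, d, h, i}  B6 = {a, b, c, h}
Tree: B1–B2, B1–B3, B1–B4, B2–B5, B1–B6
Every bag has size at most 4, so the width is 4 − 1 = 3 and tw(G) ≤ 3. Conversely, {b, e, g, h} is a clique of size 4, and the vertices of any clique must share a bag in every tree decomposition; so some bag has ≥ 4 vertices and tw(G) ≥ 3. Combining the bounds, tw(G) = 3.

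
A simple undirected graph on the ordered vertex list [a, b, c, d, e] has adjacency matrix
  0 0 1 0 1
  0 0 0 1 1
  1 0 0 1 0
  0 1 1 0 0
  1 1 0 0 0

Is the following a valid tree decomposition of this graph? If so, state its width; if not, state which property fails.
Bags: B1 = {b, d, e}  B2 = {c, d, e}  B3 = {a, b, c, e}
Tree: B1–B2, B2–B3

No — bags containing vertex b are not connected in the tree.

A tree decomposition must satisfy three properties: every vertex lies in some bag; for every edge, both endpoints lie together in some bag; and for every vertex, the bags containing it form a connected subtree. Here bags containing vertex b are not connected in the tree, so the decomposition is invalid.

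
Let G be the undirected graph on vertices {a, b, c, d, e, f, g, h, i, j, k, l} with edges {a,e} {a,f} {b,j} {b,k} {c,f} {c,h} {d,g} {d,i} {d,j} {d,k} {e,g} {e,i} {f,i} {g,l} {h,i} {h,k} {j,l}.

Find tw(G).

A width-3 tree decomposition is:
Bags: B1 = {b, g, j, l}  B2 = {b, d, g, j}  B3 = {b, d, g, k}  B4 = {d, e, g, k}  B5 = {d, e, i, k}  B6 = {e, h, i, k}  B7 = {a, e, h, i}  B8 = {a, f, h, i}  B9 = {a, c, f, h}
Tree: B1–B2, B2–B3, B3–B4, B4–B5, B5–B6, B6–B7, B7–B8, B8–B9
Every bag has size at most 4, so the width is 4 − 1 = 3 and tw(G) ≤ 3. For the lower bound: the 4 vertex sets {b,j,l}, {g}, {d}, {e,h,i,k} are disjoint, each induces a connected subgraph, and every pair is joined by at least one edge of G. Contracting each set to a single vertex therefore yields K_{4} as a minor, and since treewidth is minor-monotone, tw(G) ≥ tw(K_{4}) = 3. Therefore the treewidth is 3.

3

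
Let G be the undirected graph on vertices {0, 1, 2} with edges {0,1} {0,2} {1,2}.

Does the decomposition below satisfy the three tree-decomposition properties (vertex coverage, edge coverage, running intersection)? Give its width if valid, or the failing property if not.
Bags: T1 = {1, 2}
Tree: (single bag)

A tree decomposition must satisfy three properties: every vertex lies in some bag; for every edge, both endpoints lie together in some bag; and for every vertex, the bags containing it form a connected subtree. Here vertex 0 appears in no bag, so the decomposition is invalid.

No — vertex 0 appears in no bag.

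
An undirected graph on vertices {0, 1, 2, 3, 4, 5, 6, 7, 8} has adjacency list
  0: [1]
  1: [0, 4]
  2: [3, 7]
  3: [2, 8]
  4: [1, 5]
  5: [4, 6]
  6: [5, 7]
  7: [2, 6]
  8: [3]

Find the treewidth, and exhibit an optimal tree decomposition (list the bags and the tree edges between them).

Every bag has size at most 2, so the width is 2 − 1 = 1 and tw(G) ≤ 1. G has an edge, so its treewidth is at least 1. Therefore the treewidth is 1.

Treewidth 1.
One such decomposition:
Bags: B1 = {0, 1}  B2 = {1, 4}  B3 = {4, 5}  B4 = {5, 6}  B5 = {6, 7}  B6 = {2, 7}  B7 = {2, 3}  B8 = {3, 8}
Tree: B1–B2, B2–B3, B3–B4, B4–B5, B5–B6, B6–B7, B7–B8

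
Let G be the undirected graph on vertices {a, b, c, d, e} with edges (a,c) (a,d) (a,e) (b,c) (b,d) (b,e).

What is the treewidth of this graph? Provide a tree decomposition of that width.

Treewidth 2.
Bags: B1 = {a, b, c}  B2 = {a, b, d}  B3 = {a, b, e}
Tree: B1–B2, B2–B3

Every bag has size at most 3, so the width is 3 − 1 = 2 and tw(G) ≤ 2. For the lower bound, G contains the cycle c–a–d–b–c, so G is not a forest; only forests have treewidth ≤ 1, hence tw(G) ≥ 2. The upper and lower bounds meet at 2, so that is the treewidth.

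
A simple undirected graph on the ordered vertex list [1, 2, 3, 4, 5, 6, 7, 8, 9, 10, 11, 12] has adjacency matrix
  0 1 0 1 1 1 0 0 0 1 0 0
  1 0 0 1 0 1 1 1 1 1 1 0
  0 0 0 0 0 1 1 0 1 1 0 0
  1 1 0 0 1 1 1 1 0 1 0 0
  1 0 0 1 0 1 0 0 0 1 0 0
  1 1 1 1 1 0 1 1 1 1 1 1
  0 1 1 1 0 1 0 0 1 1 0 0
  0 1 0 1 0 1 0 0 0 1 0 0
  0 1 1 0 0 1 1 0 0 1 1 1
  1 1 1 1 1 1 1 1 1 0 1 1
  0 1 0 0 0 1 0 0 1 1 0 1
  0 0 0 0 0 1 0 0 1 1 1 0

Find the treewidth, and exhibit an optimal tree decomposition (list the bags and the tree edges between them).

Treewidth 4.
One optimal decomposition is:
Bags: B1 = {2, 6, 9, 10, 11}  B2 = {2, 6, 7, 9, 10}  B3 = {3, 6, 7, 9, 10}  B4 = {6, 9, 10, 11, 12}  B5 = {2, 4, 6, 7, 10}  B6 = {1, 2, 4, 6, 10}  B7 = {1, 4, 5, 6, 10}  B8 = {2, 4, 6, 8, 10}
Tree: B1–B2, B2–B3, B1–B4, B2–B5, B5–B6, B6–B7, B5–B8

Each bag holds 5 vertices, so the decomposition has width 4, which upper-bounds the treewidth. For the lower bound, the 5 vertices {2, 6, 9, 10, 11} are pairwise adjacent, and any tree decomposition puts a clique entirely inside one bag — forcing width ≥ 4. Therefore the treewidth is 4.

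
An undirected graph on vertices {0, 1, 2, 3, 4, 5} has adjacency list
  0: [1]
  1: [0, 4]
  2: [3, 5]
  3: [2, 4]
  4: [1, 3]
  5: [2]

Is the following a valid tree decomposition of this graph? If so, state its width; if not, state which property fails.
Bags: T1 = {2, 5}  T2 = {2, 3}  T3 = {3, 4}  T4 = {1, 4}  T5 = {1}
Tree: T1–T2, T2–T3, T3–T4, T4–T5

No — vertex 0 appears in no bag.

A tree decomposition must satisfy three properties: every vertex lies in some bag; for every edge, both endpoints lie together in some bag; and for every vertex, the bags containing it form a connected subtree. Here vertex 0 appears in no bag, so the decomposition is invalid.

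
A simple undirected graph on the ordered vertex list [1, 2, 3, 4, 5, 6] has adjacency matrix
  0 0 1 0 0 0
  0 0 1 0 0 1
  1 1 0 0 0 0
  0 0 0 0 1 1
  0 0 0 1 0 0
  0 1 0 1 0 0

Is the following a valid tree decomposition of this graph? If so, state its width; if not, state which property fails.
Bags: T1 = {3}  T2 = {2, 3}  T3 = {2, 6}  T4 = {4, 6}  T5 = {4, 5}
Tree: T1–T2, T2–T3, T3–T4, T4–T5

A tree decomposition must satisfy three properties: every vertex lies in some bag; for every edge, both endpoints lie together in some bag; and for every vertex, the bags containing it form a connected subtree. Here vertex 1 appears in no bag, so the decomposition is invalid.

No — vertex 1 appears in no bag.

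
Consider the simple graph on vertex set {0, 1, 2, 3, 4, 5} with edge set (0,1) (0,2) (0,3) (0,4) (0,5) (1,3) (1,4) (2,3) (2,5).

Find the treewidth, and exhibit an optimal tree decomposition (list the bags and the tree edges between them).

Every bag has size at most 3, so the width is 3 − 1 = 2 and tw(G) ≤ 2. Conversely, {0, 1, 3} is a clique of size 3, and the vertices of any clique must share a bag in every tree decomposition; so some bag has ≥ 3 vertices and tw(G) ≥ 2. The upper and lower bounds meet at 2, so that is the treewidth.

Treewidth 2.
One optimal decomposition is:
Bags: B1 = {0, 2, 3}  B2 = {0, 1, 3}  B3 = {0, 1, 4}  B4 = {0, 2, 5}
Tree: B1–B2, B2–B3, B1–B4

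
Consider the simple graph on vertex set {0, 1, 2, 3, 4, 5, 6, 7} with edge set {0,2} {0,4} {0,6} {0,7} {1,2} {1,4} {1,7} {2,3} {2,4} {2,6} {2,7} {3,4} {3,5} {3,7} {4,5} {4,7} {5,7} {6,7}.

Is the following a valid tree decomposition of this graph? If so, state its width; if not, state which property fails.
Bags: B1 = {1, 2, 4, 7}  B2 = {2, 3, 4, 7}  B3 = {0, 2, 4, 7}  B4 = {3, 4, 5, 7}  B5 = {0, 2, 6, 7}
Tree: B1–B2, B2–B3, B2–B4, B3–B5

Checking the three conditions: (i) the bags cover all of {0, 1, 2, 3, 4, 5, 6, 7}; (ii) for each edge, some bag contains both endpoints; (iii) the bags containing any fixed vertex form a subtree. All hold, so the decomposition is valid with width 4 − 1 = 3.

Yes; width 3.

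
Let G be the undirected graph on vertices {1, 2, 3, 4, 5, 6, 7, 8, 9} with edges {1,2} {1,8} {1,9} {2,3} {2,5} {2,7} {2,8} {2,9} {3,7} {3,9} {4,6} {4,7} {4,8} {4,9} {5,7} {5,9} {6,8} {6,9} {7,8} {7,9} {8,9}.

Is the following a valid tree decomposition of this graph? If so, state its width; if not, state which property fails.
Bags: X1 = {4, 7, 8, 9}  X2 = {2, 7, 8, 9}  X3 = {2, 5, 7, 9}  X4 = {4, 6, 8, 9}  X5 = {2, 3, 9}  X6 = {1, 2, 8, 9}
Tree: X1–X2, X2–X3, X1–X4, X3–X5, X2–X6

No — edge (7,3) lies in no bag.

A tree decomposition must satisfy three properties: every vertex lies in some bag; for every edge, both endpoints lie together in some bag; and for every vertex, the bags containing it form a connected subtree. Here edge (7,3) lies in no bag, so the decomposition is invalid.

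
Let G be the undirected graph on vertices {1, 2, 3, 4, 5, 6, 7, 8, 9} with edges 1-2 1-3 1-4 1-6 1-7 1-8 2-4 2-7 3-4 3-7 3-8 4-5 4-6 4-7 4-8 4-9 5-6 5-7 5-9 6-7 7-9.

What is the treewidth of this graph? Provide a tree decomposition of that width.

Treewidth 3.
One such decomposition:
Bags: B1 = {4, 5, 6, 7}  B2 = {1, 4, 6, 7}  B3 = {1, 3, 4, 7}  B4 = {1, 3, 4, 8}  B5 = {1, 2, 4, 7}  B6 = {4, 5, 7, 9}
Tree: B1–B2, B2–B3, B3–B4, B2–B5, B1–B6

The largest bag has 4 vertices, giving width 3; this decomposition certifies tw(G) ≤ 3. For the lower bound, the 4 vertices {1, 3, 4, 8} are pairwise adjacent, and any tree decomposition puts a clique entirely inside one bag — forcing width ≥ 3. Combining the bounds, tw(G) = 3.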